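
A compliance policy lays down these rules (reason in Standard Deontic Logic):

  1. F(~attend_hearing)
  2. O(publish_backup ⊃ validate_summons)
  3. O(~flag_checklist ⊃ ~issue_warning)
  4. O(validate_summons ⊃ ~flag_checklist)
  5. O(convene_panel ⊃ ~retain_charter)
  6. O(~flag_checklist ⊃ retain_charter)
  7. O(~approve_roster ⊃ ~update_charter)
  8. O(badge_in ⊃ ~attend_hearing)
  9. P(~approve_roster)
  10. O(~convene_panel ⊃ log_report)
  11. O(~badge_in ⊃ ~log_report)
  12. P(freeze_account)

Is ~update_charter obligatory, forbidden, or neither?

Premise 7 is O(~approve_roster ⊃ ~update_charter), but O(~approve_roster) is not derivable from the premises (the permission P(~approve_roster) asserts only ~O(approve_roster), not O(~approve_roster)), so it does not yield O(~update_charter).
No premise or chain of K-axiom applications forces O(~update_charter), and none forces O(update_charter). So ~update_charter is neither obligatory nor forbidden under these norms.

Neither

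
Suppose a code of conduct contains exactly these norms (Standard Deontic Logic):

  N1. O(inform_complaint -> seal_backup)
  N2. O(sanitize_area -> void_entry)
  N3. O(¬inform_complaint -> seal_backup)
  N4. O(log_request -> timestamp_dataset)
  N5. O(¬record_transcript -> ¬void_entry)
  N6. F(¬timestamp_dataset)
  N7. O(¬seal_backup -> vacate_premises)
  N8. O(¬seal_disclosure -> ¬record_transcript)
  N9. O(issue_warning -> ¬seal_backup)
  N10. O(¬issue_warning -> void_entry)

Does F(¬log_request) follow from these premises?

Premise 4 is O(log_request -> timestamp_dataset); even if O(timestamp_dataset) held, inferring O(log_request) would be affirming the consequent — invalid.
No other premise forces O(log_request). An ideal world satisfying every premise can still have ¬log_request true, so F(¬log_request) is not derivable.

No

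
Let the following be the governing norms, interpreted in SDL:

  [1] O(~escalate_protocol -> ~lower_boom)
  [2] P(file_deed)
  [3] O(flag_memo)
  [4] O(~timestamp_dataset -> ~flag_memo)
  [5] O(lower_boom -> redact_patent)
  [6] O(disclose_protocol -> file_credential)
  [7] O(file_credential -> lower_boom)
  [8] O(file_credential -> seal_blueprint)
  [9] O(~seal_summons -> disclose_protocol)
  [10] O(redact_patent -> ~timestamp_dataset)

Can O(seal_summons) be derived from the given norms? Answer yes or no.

From premise 3 we have O(flag_memo).
Premise 4 is O(~timestamp_dataset -> ~flag_memo); contrapositively O(flag_memo -> timestamp_dataset). Since O(flag_memo) holds, K gives O(timestamp_dataset).
Premise 10, O(redact_patent -> ~timestamp_dataset), contraposes to O(timestamp_dataset -> ~redact_patent); with O(timestamp_dataset) we get O(~redact_patent).
Premise 5 is O(lower_boom -> redact_patent); contrapositively O(~redact_patent -> ~lower_boom). Since O(~redact_patent) holds, K gives O(~lower_boom).
The contrapositive of premise 7 (O(file_credential -> lower_boom)) is O(~lower_boom -> ~file_credential), and O(~lower_boom) is already established, so O(~file_credential).
The contrapositive of premise 6 (O(disclose_protocol -> file_credential)) is O(~file_credential -> ~disclose_protocol), and O(~file_credential) is already established, so O(~disclose_protocol).
Premise 9 is O(~seal_summons -> disclose_protocol); contrapositively O(~disclose_protocol -> seal_summons). Since O(~disclose_protocol) holds, K gives O(seal_summons).
Premises 1, 2, 8 do not contribute to this derivation.
So O(seal_summons) follows.

Yes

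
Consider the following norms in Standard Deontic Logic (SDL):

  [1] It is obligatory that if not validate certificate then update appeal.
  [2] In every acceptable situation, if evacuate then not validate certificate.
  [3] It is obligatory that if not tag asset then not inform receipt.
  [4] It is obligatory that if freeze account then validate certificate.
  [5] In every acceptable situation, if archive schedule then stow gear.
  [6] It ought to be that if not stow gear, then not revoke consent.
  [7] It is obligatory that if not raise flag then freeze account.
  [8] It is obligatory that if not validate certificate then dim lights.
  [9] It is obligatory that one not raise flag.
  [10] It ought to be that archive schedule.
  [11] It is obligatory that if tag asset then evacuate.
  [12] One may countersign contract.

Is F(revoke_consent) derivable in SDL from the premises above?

No

Premise 6 is O(¬stow_gear → ¬revoke_consent), but O(¬stow_gear) is not derivable from the premises, so it does not yield O(¬revoke_consent).
No other premise forces O(¬revoke_consent). An ideal world satisfying every premise can still have revoke_consent true, so F(revoke_consent) is not derivable.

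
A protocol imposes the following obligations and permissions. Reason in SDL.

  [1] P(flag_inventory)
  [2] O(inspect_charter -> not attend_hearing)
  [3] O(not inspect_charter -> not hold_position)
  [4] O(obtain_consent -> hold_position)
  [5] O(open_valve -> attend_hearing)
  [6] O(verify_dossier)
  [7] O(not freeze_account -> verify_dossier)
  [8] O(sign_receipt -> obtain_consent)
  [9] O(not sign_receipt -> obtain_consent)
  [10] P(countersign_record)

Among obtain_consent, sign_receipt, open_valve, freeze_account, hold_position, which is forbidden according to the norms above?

By case analysis on not sign_receipt: premise 9 gives O(not sign_receipt -> obtain_consent) and premise 8 gives O(sign_receipt -> obtain_consent), so O(obtain_consent) either way.
From O(obtain_consent) and premise 4, O(obtain_consent -> hold_position), we obtain O(hold_position).
Premise 3, O(not inspect_charter -> not hold_position), contraposes to O(hold_position -> inspect_charter); with O(hold_position) we get O(inspect_charter).
With premise 2, O(inspect_charter -> not attend_hearing), the K-axiom yields O(not attend_hearing).
Premise 5 is O(open_valve -> attend_hearing); contrapositively O(not attend_hearing -> not open_valve). Since O(not attend_hearing) holds, K gives O(not open_valve).
So O(not open_valve) holds, i.e. open_valve is forbidden. None of the other listed options is forbidden under the premises.

open_valve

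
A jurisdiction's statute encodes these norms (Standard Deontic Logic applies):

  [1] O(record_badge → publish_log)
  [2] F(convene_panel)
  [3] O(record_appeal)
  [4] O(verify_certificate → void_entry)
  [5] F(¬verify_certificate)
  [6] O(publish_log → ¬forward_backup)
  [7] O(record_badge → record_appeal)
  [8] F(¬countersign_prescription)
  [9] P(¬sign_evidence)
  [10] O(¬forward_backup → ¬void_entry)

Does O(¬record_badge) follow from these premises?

Yes

F(¬verify_certificate) at premise 5 means O(verify_certificate).
Premise 4 is O(verify_certificate → void_entry); since O(verify_certificate), deontic closure gives O(void_entry).
Premise 10, O(¬forward_backup → ¬void_entry), contraposes to O(void_entry → forward_backup); with O(void_entry) we get O(forward_backup).
The contrapositive of premise 6 (O(publish_log → ¬forward_backup)) is O(forward_backup → ¬publish_log), and O(forward_backup) is already established, so O(¬publish_log).
Premise 1, O(record_badge → publish_log), contraposes to O(¬publish_log → ¬record_badge); with O(¬publish_log) we get O(¬record_badge).
Premises 2, 3, 7, 8, 9 do not contribute to this derivation.
So O(¬record_badge) follows.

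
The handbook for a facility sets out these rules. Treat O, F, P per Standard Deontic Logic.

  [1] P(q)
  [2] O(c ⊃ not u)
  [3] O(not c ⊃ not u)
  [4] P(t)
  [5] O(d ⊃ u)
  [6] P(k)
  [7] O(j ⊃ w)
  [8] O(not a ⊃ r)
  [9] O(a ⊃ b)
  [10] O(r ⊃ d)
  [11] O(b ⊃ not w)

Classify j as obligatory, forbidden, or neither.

Forbidden

Premises 3 and 2 are O(not c ⊃ not u) and O(c ⊃ not u); every ideal world satisfies not c or c, so in either case not u holds — hence O(not u).
Premise 5, O(d ⊃ u), contraposes to O(not u ⊃ not d); with O(not u) we get O(not d).
Premise 10, O(r ⊃ d), contraposes to O(not d ⊃ not r); with O(not d) we get O(not r).
The contrapositive of premise 8 (O(not a ⊃ r)) is O(not r ⊃ a), and O(not r) is already established, so O(a).
Applying K to premise 9 (O(a ⊃ b)) and O(a) yields O(b).
Premise 11 is O(b ⊃ not w); since O(b), deontic closure gives O(not w).
Premise 7, O(j ⊃ w), contraposes to O(not w ⊃ not j); with O(not w) we get O(not j).
Premises 1, 4, 6 do not contribute to this derivation.
Thus O(not j), which is F(j): j is forbidden.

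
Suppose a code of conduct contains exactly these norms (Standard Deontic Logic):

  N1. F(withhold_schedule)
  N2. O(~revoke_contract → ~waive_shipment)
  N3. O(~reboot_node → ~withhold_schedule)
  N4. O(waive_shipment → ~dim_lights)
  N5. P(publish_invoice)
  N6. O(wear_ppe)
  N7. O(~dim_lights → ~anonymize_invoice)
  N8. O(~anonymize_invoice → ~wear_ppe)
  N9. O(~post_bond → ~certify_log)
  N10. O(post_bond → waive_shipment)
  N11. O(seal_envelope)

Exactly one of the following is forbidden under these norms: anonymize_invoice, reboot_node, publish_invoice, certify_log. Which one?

certify_log

From premise 6 we have O(wear_ppe).
Premise 8, O(~anonymize_invoice → ~wear_ppe), contraposes to O(wear_ppe → anonymize_invoice); with O(wear_ppe) we get O(anonymize_invoice).
The contrapositive of premise 7 (O(~dim_lights → ~anonymize_invoice)) is O(anonymize_invoice → dim_lights), and O(anonymize_invoice) is already established, so O(dim_lights).
Premise 4 is O(waive_shipment → ~dim_lights); contrapositively O(dim_lights → ~waive_shipment). Since O(dim_lights) holds, K gives O(~waive_shipment).
Premise 10 is O(post_bond → waive_shipment); contrapositively O(~waive_shipment → ~post_bond). Since O(~waive_shipment) holds, K gives O(~post_bond).
From O(~post_bond) and premise 9, O(~post_bond → ~certify_log), we obtain O(~certify_log).
So O(~certify_log) holds, i.e. certify_log is forbidden. None of the other listed options is forbidden under the premises.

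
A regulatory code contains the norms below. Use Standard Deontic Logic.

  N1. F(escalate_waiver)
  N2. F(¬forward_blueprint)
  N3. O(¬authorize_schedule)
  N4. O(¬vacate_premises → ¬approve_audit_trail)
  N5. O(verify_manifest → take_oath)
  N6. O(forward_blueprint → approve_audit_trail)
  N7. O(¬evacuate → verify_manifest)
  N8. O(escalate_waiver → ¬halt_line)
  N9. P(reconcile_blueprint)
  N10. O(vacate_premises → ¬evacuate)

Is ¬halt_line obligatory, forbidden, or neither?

Premise 8 is O(escalate_waiver → ¬halt_line), but O(escalate_waiver) is not derivable from the premises, so it does not yield O(¬halt_line).
No premise or chain of K-axiom applications forces O(¬halt_line), and none forces O(halt_line). So ¬halt_line is neither obligatory nor forbidden under these norms.

Neither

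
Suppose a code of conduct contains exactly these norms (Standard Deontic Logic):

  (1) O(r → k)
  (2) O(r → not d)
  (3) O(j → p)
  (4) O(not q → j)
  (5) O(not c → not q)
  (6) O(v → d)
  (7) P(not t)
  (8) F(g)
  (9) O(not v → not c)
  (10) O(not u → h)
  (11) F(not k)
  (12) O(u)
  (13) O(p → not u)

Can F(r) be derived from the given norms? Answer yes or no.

Yes

Premise 12 gives O(u).
Premise 13, O(p → not u), contraposes to O(u → not p); with O(u) we get O(not p).
The contrapositive of premise 3 (O(j → p)) is O(not p → not j), and O(not p) is already established, so O(not j).
Premise 4 is O(not q → j); contrapositively O(not j → q). Since O(not j) holds, K gives O(q).
Premise 5, O(not c → not q), contraposes to O(q → c); with O(q) we get O(c).
Premise 9, O(not v → not c), contraposes to O(c → v); with O(c) we get O(v).
With premise 6, O(v → d), the K-axiom yields O(d).
The contrapositive of premise 2 (O(r → not d)) is O(d → not r), and O(d) is already established, so O(not r).
Premises 1, 7, 8, 10, 11 do not contribute to this derivation.
So O(not r) holds, i.e. F(r). The claim follows.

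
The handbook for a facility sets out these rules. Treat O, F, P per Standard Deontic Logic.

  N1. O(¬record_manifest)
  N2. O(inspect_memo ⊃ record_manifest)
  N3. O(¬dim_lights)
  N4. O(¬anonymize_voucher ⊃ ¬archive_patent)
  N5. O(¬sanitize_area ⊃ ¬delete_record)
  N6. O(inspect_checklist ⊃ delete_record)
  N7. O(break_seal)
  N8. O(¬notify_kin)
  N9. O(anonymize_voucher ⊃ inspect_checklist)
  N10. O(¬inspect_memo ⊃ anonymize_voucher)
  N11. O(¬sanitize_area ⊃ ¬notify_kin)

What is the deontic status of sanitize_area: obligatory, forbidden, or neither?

Obligatory

Premise 1 states O(¬record_manifest) outright.
Premise 2, O(inspect_memo ⊃ record_manifest), contraposes to O(¬record_manifest ⊃ ¬inspect_memo); with O(¬record_manifest) we get O(¬inspect_memo).
Premise 10 is O(¬inspect_memo ⊃ anonymize_voucher); since O(¬inspect_memo), deontic closure gives O(anonymize_voucher).
Premise 9 is O(anonymize_voucher ⊃ inspect_checklist); since O(anonymize_voucher), deontic closure gives O(inspect_checklist).
From O(inspect_checklist) and premise 6, O(inspect_checklist ⊃ delete_record), we obtain O(delete_record).
The contrapositive of premise 5 (O(¬sanitize_area ⊃ ¬delete_record)) is O(delete_record ⊃ sanitize_area), and O(delete_record) is already established, so O(sanitize_area).
Premises 3, 4, 7, 8, 11 do not contribute to this derivation.
Hence sanitize_area is obligatory.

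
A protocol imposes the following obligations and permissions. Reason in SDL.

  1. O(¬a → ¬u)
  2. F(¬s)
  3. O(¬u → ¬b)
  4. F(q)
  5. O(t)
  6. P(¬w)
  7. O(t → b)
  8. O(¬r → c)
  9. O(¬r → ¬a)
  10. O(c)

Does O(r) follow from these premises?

Yes

Premise 5 states O(t) outright.
Applying K to premise 7 (O(t → b)) and O(t) yields O(b).
Premise 3 is O(¬u → ¬b); contrapositively O(b → u). Since O(b) holds, K gives O(u).
Premise 1, O(¬a → ¬u), contraposes to O(u → a); with O(u) we get O(a).
The contrapositive of premise 9 (O(¬r → ¬a)) is O(a → r), and O(a) is already established, so O(r).
Premises 2, 4, 6, 8, 10 do not contribute to this derivation.
So O(r) follows.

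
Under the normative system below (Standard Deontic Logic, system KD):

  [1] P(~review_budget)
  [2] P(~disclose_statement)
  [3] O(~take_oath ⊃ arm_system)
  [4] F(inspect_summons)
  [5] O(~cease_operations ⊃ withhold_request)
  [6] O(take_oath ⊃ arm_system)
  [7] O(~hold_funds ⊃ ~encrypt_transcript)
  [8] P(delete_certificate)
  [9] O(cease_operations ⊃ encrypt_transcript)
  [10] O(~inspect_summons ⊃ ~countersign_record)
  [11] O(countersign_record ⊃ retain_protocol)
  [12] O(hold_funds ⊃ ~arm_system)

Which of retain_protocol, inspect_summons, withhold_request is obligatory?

withhold_request

Premises 6 and 3 are O(take_oath ⊃ arm_system) and O(~take_oath ⊃ arm_system); every ideal world satisfies take_oath or ~take_oath, so in either case arm_system holds — hence O(arm_system).
Premise 12, O(hold_funds ⊃ ~arm_system), contraposes to O(arm_system ⊃ ~hold_funds); with O(arm_system) we get O(~hold_funds).
Applying K to premise 7 (O(~hold_funds ⊃ ~encrypt_transcript)) and O(~hold_funds) yields O(~encrypt_transcript).
The contrapositive of premise 9 (O(cease_operations ⊃ encrypt_transcript)) is O(~encrypt_transcript ⊃ ~cease_operations), and O(~encrypt_transcript) is already established, so O(~cease_operations).
Premise 5 is O(~cease_operations ⊃ withhold_request); since O(~cease_operations), deontic closure gives O(withhold_request).
So O(withhold_request) holds — withhold_request is obligatory. None of the other listed options is made obligatory by any chain of premises.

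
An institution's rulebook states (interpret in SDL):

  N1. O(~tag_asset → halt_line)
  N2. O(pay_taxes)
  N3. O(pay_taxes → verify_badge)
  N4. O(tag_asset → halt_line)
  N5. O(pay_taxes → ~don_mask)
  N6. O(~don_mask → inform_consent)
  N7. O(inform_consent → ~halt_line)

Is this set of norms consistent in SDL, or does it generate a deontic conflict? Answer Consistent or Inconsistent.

Inconsistent

Premises 1 and 4 are O(~tag_asset → halt_line) and O(tag_asset → halt_line); every ideal world satisfies ~tag_asset or tag_asset, so in either case halt_line holds — hence O(halt_line).
The contrapositive of premise 7 (O(inform_consent → ~halt_line)) is O(halt_line → ~inform_consent), and O(halt_line) is already established, so O(~inform_consent).
Premise 6 is O(~don_mask → inform_consent); contrapositively O(~inform_consent → don_mask). Since O(~inform_consent) holds, K gives O(don_mask).
Premise 5, O(pay_taxes → ~don_mask), contraposes to O(don_mask → ~pay_taxes); with O(don_mask) we get O(~pay_taxes).
However, premise 2 gives O(pay_taxes).
We now have both O(~pay_taxes) and O(pay_taxes) — pay_taxes is simultaneously obligatory and forbidden, violating the D-axiom.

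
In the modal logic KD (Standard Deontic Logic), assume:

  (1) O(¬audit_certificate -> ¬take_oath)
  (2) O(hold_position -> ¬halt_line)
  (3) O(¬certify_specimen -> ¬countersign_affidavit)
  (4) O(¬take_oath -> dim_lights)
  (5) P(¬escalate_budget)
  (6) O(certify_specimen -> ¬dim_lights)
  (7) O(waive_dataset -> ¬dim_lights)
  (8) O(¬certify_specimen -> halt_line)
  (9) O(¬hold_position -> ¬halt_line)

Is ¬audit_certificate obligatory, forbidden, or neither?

Forbidden

Premises 2 and 9 cover both cases: O(hold_position -> ¬halt_line) and O(¬hold_position -> ¬halt_line). Since hold_position ∨ ¬hold_position is a tautology, O(¬halt_line) follows.
The contrapositive of premise 8 (O(¬certify_specimen -> halt_line)) is O(¬halt_line -> certify_specimen), and O(¬halt_line) is already established, so O(certify_specimen).
With premise 6, O(certify_specimen -> ¬dim_lights), the K-axiom yields O(¬dim_lights).
Premise 4 is O(¬take_oath -> dim_lights); contrapositively O(¬dim_lights -> take_oath). Since O(¬dim_lights) holds, K gives O(take_oath).
Premise 1, O(¬audit_certificate -> ¬take_oath), contraposes to O(take_oath -> audit_certificate); with O(take_oath) we get O(audit_certificate).
Premises 3, 5, 7 do not contribute to this derivation.
Thus O(audit_certificate), which is F(¬audit_certificate): ¬audit_certificate is forbidden.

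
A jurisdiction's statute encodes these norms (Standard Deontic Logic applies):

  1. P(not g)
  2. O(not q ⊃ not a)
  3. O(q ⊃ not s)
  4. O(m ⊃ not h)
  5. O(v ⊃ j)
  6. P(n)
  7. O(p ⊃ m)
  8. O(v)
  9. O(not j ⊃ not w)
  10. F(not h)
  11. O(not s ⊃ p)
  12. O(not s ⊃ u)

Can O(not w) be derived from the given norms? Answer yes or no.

No

Premise 9 is O(not j ⊃ not w), but O(not j) is not derivable from the premises, so it does not yield O(not w).
No other premise forces O(not w). An ideal world satisfying every premise can still have not w false, so O(not w) is not derivable.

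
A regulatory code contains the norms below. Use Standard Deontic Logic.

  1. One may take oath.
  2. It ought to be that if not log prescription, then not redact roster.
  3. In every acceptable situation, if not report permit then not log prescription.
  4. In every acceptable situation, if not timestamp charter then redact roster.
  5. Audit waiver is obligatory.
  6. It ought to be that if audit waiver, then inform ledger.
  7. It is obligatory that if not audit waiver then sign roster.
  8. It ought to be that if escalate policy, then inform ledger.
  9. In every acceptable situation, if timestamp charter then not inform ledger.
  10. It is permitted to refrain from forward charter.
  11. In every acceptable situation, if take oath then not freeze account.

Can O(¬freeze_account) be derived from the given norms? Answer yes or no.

No

Premise 11 is O(take_oath → ¬freeze_account), but O(take_oath) is not derivable from the premises (the permission P(take_oath) asserts only ¬O(¬take_oath), not O(take_oath)), so it does not yield O(¬freeze_account).
No other premise forces O(¬freeze_account). An ideal world satisfying every premise can still have ¬freeze_account false, so O(¬freeze_account) is not derivable.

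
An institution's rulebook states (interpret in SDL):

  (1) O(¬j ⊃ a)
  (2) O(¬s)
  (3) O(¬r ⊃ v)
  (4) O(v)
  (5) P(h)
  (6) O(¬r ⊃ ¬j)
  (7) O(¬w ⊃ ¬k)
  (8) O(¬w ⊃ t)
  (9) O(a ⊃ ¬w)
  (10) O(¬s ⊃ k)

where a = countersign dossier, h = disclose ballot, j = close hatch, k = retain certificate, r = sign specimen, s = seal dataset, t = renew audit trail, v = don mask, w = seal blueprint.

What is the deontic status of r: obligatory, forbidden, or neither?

Obligatory

Premise 2 states O(¬s) outright.
Premise 10 is O(¬s ⊃ k); since O(¬s), deontic closure gives O(k).
The contrapositive of premise 7 (O(¬w ⊃ ¬k)) is O(k ⊃ w), and O(k) is already established, so O(w).
The contrapositive of premise 9 (O(a ⊃ ¬w)) is O(w ⊃ ¬a), and O(w) is already established, so O(¬a).
The contrapositive of premise 1 (O(¬j ⊃ a)) is O(¬a ⊃ j), and O(¬a) is already established, so O(j).
Premise 6, O(¬r ⊃ ¬j), contraposes to O(j ⊃ r); with O(j) we get O(r).
Premises 3, 4, 5, 8 do not contribute to this derivation.
Hence r is obligatory.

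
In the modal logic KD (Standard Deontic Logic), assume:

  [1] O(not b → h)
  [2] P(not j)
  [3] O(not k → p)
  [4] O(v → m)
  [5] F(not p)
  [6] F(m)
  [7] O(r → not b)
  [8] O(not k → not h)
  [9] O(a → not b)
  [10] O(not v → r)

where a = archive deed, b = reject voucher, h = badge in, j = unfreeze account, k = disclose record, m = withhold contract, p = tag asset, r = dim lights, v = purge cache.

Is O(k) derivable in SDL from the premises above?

Yes

F(m) at premise 6 means O(not m).
Premise 4, O(v → m), contraposes to O(not m → not v); with O(not m) we get O(not v).
From O(not v) and premise 10, O(not v → r), we obtain O(r).
Premise 7 is O(r → not b); since O(r), deontic closure gives O(not b).
From O(not b) and premise 1, O(not b → h), we obtain O(h).
Premise 8 is O(not k → not h); contrapositively O(h → k). Since O(h) holds, K gives O(k).
Premises 2, 3, 5, 9 do not contribute to this derivation.
So O(k) follows.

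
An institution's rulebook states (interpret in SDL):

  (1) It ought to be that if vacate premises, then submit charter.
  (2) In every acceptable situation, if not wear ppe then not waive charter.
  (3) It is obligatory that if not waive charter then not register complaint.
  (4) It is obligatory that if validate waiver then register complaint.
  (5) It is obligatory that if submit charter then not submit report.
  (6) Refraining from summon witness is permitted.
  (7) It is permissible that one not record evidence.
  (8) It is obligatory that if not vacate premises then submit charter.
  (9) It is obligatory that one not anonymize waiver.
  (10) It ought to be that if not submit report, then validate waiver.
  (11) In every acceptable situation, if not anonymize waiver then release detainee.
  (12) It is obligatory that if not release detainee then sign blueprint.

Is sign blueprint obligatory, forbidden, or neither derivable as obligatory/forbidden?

Neither

Premise 12 is O(¬release_detainee → sign_blueprint), but O(¬release_detainee) is not derivable from the premises, so it does not yield O(sign_blueprint).
No premise or chain of K-axiom applications forces O(sign_blueprint), and none forces O(¬sign_blueprint). So sign_blueprint is neither obligatory nor forbidden under these norms.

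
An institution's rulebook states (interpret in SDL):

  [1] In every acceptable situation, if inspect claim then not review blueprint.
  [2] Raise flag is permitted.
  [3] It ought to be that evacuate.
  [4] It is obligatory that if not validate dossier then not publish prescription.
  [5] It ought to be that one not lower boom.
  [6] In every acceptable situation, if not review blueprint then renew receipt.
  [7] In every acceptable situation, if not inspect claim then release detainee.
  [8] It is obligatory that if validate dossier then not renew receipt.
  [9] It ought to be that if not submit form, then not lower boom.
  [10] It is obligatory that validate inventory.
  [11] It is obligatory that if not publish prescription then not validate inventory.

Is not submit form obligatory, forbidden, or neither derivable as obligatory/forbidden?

Premise 9 is O(¬submit_form → ¬lower_boom); even if O(¬lower_boom) held, inferring O(¬submit_form) would be affirming the consequent — invalid.
No premise or chain of K-axiom applications forces O(¬submit_form), and none forces O(submit_form). So ¬submit_form is neither obligatory nor forbidden under these norms.

Neither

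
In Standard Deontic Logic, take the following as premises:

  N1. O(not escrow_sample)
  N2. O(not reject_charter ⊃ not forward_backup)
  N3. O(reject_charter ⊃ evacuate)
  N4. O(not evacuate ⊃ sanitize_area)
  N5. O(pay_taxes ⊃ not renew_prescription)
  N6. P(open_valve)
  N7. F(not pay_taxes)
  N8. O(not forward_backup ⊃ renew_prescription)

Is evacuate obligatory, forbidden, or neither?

Premise 7 is F(not pay_taxes), i.e. O(pay_taxes).
With premise 5, O(pay_taxes ⊃ not renew_prescription), the K-axiom yields O(not renew_prescription).
The contrapositive of premise 8 (O(not forward_backup ⊃ renew_prescription)) is O(not renew_prescription ⊃ forward_backup), and O(not renew_prescription) is already established, so O(forward_backup).
Premise 2 is O(not reject_charter ⊃ not forward_backup); contrapositively O(forward_backup ⊃ reject_charter). Since O(forward_backup) holds, K gives O(reject_charter).
Premise 3 is O(reject_charter ⊃ evacuate); since O(reject_charter), deontic closure gives O(evacuate).
Premises 1, 4, 6 do not contribute to this derivation.
Hence evacuate is obligatory.

Obligatory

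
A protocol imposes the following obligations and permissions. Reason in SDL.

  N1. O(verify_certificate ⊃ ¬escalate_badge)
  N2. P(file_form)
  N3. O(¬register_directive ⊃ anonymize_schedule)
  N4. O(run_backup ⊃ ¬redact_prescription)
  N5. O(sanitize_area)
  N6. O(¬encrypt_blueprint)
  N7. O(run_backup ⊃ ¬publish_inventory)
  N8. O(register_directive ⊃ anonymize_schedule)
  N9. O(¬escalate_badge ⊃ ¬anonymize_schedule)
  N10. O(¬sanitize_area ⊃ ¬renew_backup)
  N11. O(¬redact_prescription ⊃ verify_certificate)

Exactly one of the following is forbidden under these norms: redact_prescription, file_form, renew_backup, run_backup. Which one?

Premises 8 and 3 are O(register_directive ⊃ anonymize_schedule) and O(¬register_directive ⊃ anonymize_schedule); every ideal world satisfies register_directive or ¬register_directive, so in either case anonymize_schedule holds — hence O(anonymize_schedule).
Premise 9 is O(¬escalate_badge ⊃ ¬anonymize_schedule); contrapositively O(anonymize_schedule ⊃ escalate_badge). Since O(anonymize_schedule) holds, K gives O(escalate_badge).
Premise 1 is O(verify_certificate ⊃ ¬escalate_badge); contrapositively O(escalate_badge ⊃ ¬verify_certificate). Since O(escalate_badge) holds, K gives O(¬verify_certificate).
Premise 11 is O(¬redact_prescription ⊃ verify_certificate); contrapositively O(¬verify_certificate ⊃ redact_prescription). Since O(¬verify_certificate) holds, K gives O(redact_prescription).
Premise 4 is O(run_backup ⊃ ¬redact_prescription); contrapositively O(redact_prescription ⊃ ¬run_backup). Since O(redact_prescription) holds, K gives O(¬run_backup).
So O(¬run_backup) holds, i.e. run_backup is forbidden. None of the other listed options is forbidden under the premises.

run_backup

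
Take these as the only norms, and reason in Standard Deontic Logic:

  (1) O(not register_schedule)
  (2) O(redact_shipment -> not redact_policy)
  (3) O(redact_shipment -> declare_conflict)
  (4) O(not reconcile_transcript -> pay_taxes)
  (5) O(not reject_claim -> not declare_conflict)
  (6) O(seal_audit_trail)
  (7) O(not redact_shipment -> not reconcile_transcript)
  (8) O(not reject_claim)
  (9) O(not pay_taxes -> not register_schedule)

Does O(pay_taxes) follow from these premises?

Yes

Premise 8 states O(not reject_claim) outright.
Premise 5 is O(not reject_claim -> not declare_conflict); since O(not reject_claim), deontic closure gives O(not declare_conflict).
The contrapositive of premise 3 (O(redact_shipment -> declare_conflict)) is O(not declare_conflict -> not redact_shipment), and O(not declare_conflict) is already established, so O(not redact_shipment).
With premise 7, O(not redact_shipment -> not reconcile_transcript), the K-axiom yields O(not reconcile_transcript).
Premise 4 is O(not reconcile_transcript -> pay_taxes); since O(not reconcile_transcript), deontic closure gives O(pay_taxes).
Premises 1, 2, 6, 9 do not contribute to this derivation.
So O(pay_taxes) follows.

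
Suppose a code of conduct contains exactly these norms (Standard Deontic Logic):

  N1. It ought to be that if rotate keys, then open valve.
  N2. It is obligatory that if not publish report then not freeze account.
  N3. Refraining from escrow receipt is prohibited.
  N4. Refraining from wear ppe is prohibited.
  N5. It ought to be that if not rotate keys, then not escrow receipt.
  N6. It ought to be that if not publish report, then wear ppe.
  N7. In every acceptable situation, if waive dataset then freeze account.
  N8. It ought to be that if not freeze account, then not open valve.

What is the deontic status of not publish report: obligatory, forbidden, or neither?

Premise 3, F(¬escrow_receipt), is equivalent to O(escrow_receipt).
Premise 5 is O(¬rotate_keys → ¬escrow_receipt); contrapositively O(escrow_receipt → rotate_keys). Since O(escrow_receipt) holds, K gives O(rotate_keys).
Applying K to premise 1 (O(rotate_keys → open_valve)) and O(rotate_keys) yields O(open_valve).
Premise 8, O(¬freeze_account → ¬open_valve), contraposes to O(open_valve → freeze_account); with O(open_valve) we get O(freeze_account).
Premise 2, O(¬publish_report → ¬freeze_account), contraposes to O(freeze_account → publish_report); with O(freeze_account) we get O(publish_report).
Premises 4, 6, 7 do not contribute to this derivation.
Thus O(publish_report), which is F(¬publish_report): ¬publish_report is forbidden.

Forbidden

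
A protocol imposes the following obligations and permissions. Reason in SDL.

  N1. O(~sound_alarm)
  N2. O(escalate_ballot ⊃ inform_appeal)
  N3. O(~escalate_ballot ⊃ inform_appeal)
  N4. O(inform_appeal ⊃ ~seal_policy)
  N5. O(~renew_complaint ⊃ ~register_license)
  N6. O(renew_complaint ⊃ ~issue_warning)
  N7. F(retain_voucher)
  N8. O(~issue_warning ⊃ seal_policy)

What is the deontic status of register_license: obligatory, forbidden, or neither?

Premises 2 and 3 are O(escalate_ballot ⊃ inform_appeal) and O(~escalate_ballot ⊃ inform_appeal); every ideal world satisfies escalate_ballot or ~escalate_ballot, so in either case inform_appeal holds — hence O(inform_appeal).
Applying K to premise 4 (O(inform_appeal ⊃ ~seal_policy)) and O(inform_appeal) yields O(~seal_policy).
The contrapositive of premise 8 (O(~issue_warning ⊃ seal_policy)) is O(~seal_policy ⊃ issue_warning), and O(~seal_policy) is already established, so O(issue_warning).
The contrapositive of premise 6 (O(renew_complaint ⊃ ~issue_warning)) is O(issue_warning ⊃ ~renew_complaint), and O(issue_warning) is already established, so O(~renew_complaint).
With premise 5, O(~renew_complaint ⊃ ~register_license), the K-axiom yields O(~register_license).
Premises 1, 7 do not contribute to this derivation.
Thus O(~register_license), which is F(register_license): register_license is forbidden.

Forbidden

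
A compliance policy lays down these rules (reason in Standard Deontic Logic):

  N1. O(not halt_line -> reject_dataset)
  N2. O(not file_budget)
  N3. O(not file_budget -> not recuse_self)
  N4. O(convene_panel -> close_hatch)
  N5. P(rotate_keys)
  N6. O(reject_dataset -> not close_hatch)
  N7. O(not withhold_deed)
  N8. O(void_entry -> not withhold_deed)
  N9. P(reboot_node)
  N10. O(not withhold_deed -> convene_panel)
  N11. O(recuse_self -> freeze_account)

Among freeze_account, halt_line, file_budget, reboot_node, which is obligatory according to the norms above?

Premise 7 states O(not withhold_deed) outright.
Premise 10 is O(not withhold_deed -> convene_panel); since O(not withhold_deed), deontic closure gives O(convene_panel).
From O(convene_panel) and premise 4, O(convene_panel -> close_hatch), we obtain O(close_hatch).
Premise 6 is O(reject_dataset -> not close_hatch); contrapositively O(close_hatch -> not reject_dataset). Since O(close_hatch) holds, K gives O(not reject_dataset).
Premise 1 is O(not halt_line -> reject_dataset); contrapositively O(not reject_dataset -> halt_line). Since O(not reject_dataset) holds, K gives O(halt_line).
So O(halt_line) holds — halt_line is obligatory. None of the other listed options is made obligatory by any chain of premises.

halt_line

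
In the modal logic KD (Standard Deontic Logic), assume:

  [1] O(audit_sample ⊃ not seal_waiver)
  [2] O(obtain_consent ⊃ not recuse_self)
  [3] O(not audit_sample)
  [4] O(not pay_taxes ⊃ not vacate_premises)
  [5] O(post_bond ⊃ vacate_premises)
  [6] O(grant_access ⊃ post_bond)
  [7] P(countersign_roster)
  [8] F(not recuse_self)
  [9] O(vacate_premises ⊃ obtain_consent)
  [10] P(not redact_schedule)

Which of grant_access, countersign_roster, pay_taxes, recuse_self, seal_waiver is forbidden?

Premise 8, F(not recuse_self), is equivalent to O(recuse_self).
Premise 2 is O(obtain_consent ⊃ not recuse_self); contrapositively O(recuse_self ⊃ not obtain_consent). Since O(recuse_self) holds, K gives O(not obtain_consent).
The contrapositive of premise 9 (O(vacate_premises ⊃ obtain_consent)) is O(not obtain_consent ⊃ not vacate_premises), and O(not obtain_consent) is already established, so O(not vacate_premises).
The contrapositive of premise 5 (O(post_bond ⊃ vacate_premises)) is O(not vacate_premises ⊃ not post_bond), and O(not vacate_premises) is already established, so O(not post_bond).
Premise 6, O(grant_access ⊃ post_bond), contraposes to O(not post_bond ⊃ not grant_access); with O(not post_bond) we get O(not grant_access).
So O(not grant_access) holds, i.e. grant_access is forbidden. None of the other listed options is forbidden under the premises.

grant_access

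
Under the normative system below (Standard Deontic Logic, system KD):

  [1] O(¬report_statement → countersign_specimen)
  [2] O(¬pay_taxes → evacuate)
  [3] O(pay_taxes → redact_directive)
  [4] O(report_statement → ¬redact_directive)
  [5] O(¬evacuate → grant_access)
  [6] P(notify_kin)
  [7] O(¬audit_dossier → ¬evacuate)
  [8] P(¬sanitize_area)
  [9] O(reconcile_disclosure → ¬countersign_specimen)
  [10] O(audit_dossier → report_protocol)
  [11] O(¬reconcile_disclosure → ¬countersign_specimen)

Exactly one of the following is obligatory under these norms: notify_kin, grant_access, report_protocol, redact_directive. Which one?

report_protocol

Premises 9 and 11 cover both cases: O(reconcile_disclosure → ¬countersign_specimen) and O(¬reconcile_disclosure → ¬countersign_specimen). Since reconcile_disclosure ∨ ¬reconcile_disclosure is a tautology, O(¬countersign_specimen) follows.
Premise 1 is O(¬report_statement → countersign_specimen); contrapositively O(¬countersign_specimen → report_statement). Since O(¬countersign_specimen) holds, K gives O(report_statement).
Applying K to premise 4 (O(report_statement → ¬redact_directive)) and O(report_statement) yields O(¬redact_directive).
Premise 3 is O(pay_taxes → redact_directive); contrapositively O(¬redact_directive → ¬pay_taxes). Since O(¬redact_directive) holds, K gives O(¬pay_taxes).
Applying K to premise 2 (O(¬pay_taxes → evacuate)) and O(¬pay_taxes) yields O(evacuate).
Premise 7 is O(¬audit_dossier → ¬evacuate); contrapositively O(evacuate → audit_dossier). Since O(evacuate) holds, K gives O(audit_dossier).
From O(audit_dossier) and premise 10, O(audit_dossier → report_protocol), we obtain O(report_protocol).
So O(report_protocol) holds — report_protocol is obligatory. None of the other listed options is made obligatory by any chain of premises.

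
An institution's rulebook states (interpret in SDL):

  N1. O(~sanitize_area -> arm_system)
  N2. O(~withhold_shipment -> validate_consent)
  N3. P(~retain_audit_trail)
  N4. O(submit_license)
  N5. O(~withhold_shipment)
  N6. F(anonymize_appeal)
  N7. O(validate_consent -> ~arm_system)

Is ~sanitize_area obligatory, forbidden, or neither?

Forbidden

From premise 5 we have O(~withhold_shipment).
Applying K to premise 2 (O(~withhold_shipment -> validate_consent)) and O(~withhold_shipment) yields O(validate_consent).
Applying K to premise 7 (O(validate_consent -> ~arm_system)) and O(validate_consent) yields O(~arm_system).
Premise 1 is O(~sanitize_area -> arm_system); contrapositively O(~arm_system -> sanitize_area). Since O(~arm_system) holds, K gives O(sanitize_area).
Premises 3, 4, 6 do not contribute to this derivation.
Thus O(sanitize_area), which is F(~sanitize_area): ~sanitize_area is forbidden.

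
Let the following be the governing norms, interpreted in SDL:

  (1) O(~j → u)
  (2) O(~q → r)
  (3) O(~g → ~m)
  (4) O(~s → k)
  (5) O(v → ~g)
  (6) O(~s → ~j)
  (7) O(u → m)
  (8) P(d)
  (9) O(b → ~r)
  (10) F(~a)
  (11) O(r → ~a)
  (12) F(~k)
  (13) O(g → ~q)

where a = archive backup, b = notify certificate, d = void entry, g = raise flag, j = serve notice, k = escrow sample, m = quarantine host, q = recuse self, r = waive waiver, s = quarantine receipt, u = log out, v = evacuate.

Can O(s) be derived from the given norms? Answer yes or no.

Yes

Premise 10 is F(~a), i.e. O(a).
Premise 11 is O(r → ~a); contrapositively O(a → ~r). Since O(a) holds, K gives O(~r).
Premise 2, O(~q → r), contraposes to O(~r → q); with O(~r) we get O(q).
The contrapositive of premise 13 (O(g → ~q)) is O(q → ~g), and O(q) is already established, so O(~g).
Premise 3 is O(~g → ~m); since O(~g), deontic closure gives O(~m).
Premise 7, O(u → m), contraposes to O(~m → ~u); with O(~m) we get O(~u).
Premise 1, O(~j → u), contraposes to O(~u → j); with O(~u) we get O(j).
Premise 6 is O(~s → ~j); contrapositively O(j → s). Since O(j) holds, K gives O(s).
Premises 4, 5, 8, 9, 12 do not contribute to this derivation.
So O(s) follows.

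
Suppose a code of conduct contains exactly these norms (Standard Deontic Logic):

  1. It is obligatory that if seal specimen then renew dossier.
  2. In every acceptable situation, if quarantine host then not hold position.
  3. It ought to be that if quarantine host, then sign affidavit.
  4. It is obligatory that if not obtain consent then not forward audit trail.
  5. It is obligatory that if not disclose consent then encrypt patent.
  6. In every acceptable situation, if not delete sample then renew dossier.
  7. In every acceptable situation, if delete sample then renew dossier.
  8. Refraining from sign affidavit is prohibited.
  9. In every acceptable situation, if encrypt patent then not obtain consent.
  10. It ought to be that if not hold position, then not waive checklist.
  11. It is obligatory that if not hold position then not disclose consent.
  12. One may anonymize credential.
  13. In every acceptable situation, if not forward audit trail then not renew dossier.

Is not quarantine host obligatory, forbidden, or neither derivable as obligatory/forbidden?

Premises 6 and 7 cover both cases: O(¬delete_sample → renew_dossier) and O(delete_sample → renew_dossier). Since ¬delete_sample ∨ delete_sample is a tautology, O(renew_dossier) follows.
Premise 13 is O(¬forward_audit_trail → ¬renew_dossier); contrapositively O(renew_dossier → forward_audit_trail). Since O(renew_dossier) holds, K gives O(forward_audit_trail).
The contrapositive of premise 4 (O(¬obtain_consent → ¬forward_audit_trail)) is O(forward_audit_trail → obtain_consent), and O(forward_audit_trail) is already established, so O(obtain_consent).
Premise 9 is O(encrypt_patent → ¬obtain_consent); contrapositively O(obtain_consent → ¬encrypt_patent). Since O(obtain_consent) holds, K gives O(¬encrypt_patent).
The contrapositive of premise 5 (O(¬disclose_consent → encrypt_patent)) is O(¬encrypt_patent → disclose_consent), and O(¬encrypt_patent) is already established, so O(disclose_consent).
The contrapositive of premise 11 (O(¬hold_position → ¬disclose_consent)) is O(disclose_consent → hold_position), and O(disclose_consent) is already established, so O(hold_position).
Premise 2, O(quarantine_host → ¬hold_position), contraposes to O(hold_position → ¬quarantine_host); with O(hold_position) we get O(¬quarantine_host).
Premises 1, 3, 8, 10, 12 do not contribute to this derivation.
Hence ¬quarantine_host is obligatory.

Obligatory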